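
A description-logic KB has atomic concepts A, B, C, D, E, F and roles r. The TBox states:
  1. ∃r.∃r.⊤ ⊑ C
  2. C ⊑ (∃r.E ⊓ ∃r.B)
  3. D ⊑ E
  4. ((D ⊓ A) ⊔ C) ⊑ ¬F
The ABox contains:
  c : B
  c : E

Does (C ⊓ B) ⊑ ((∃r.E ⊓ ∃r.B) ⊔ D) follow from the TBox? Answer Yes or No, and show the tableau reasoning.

1. (C ⊓ B) ⊑ ((∃r.E ⊓ ∃r.B) ⊔ D)  ⇔  ((C ⊓ B) ⊓ ((∀r.¬E ⊔ ∀r.¬B) ⊓ ¬D)) unsat w.r.t. T
   all branches close; clash {B, ¬B} at an ∃-successor
2. Hence (C ⊓ B) ⊑ ((∃r.E ⊓ ∃r.B) ⊔ D): entailed.

Yes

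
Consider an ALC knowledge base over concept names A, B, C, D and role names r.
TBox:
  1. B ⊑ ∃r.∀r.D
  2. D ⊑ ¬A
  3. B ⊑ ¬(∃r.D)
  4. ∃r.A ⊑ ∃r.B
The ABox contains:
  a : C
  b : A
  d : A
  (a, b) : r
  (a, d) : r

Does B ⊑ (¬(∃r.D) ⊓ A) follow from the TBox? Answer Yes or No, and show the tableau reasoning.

1. B ⊑ (¬(∃r.D) ⊓ A)  ⇔  (B ⊓ (∃r.D ⊔ ¬A)) unsat w.r.t. T
   apply at x₀: B⊑∃r.∀r.D; B⊑¬(∃r.D)
   open: L(x₀) ⊇ {B, ¬A, ¬D, ∀r.¬A, ∀r.¬D, …} (+ ∃-successors)
2. Hence B ⊑ (¬(∃r.D) ⊓ A): not entailed.

No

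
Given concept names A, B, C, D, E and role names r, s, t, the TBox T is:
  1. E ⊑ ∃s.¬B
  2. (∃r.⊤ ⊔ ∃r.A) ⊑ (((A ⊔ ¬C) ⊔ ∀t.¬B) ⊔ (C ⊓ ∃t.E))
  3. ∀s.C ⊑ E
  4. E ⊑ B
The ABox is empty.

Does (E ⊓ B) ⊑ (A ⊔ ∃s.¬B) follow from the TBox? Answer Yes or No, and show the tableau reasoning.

Yes

1. (E ⊓ B) ⊑ (A ⊔ ∃s.¬B)  ⇔  ((E ⊓ B) ⊓ (¬A ⊓ ∀s.B)) unsat w.r.t. T
   all branches close; clash {B, ¬B} at an ∃-successor
2. Hence (E ⊓ B) ⊑ (A ⊔ ∃s.¬B): entailed.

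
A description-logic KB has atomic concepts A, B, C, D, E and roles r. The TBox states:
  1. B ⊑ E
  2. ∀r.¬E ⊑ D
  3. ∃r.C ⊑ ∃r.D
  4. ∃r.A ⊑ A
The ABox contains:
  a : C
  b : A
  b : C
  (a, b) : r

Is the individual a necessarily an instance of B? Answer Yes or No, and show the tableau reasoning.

1. a : B?  L(a) = {C} ∪ {¬B}
   open: L(a) ⊇ {A, C, ¬B, ∃r.D, ∃r.E} (+ ∃-successors) — a ∉ B possible
2. Hence a : B: not entailed.

No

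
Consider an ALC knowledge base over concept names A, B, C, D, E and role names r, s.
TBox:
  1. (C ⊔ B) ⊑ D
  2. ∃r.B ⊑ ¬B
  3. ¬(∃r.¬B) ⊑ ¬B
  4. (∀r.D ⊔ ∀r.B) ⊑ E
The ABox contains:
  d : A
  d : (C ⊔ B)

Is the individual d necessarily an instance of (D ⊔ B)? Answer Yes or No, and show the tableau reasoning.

1. d : (D ⊔ B)?  L(d) = {A, (C ⊔ B)} ∪ {(¬D ⊓ ¬B)}
   clash {B, ¬B} at d — d ∈ (D ⊔ B)
2. Hence d : (D ⊔ B): entailed.

Yes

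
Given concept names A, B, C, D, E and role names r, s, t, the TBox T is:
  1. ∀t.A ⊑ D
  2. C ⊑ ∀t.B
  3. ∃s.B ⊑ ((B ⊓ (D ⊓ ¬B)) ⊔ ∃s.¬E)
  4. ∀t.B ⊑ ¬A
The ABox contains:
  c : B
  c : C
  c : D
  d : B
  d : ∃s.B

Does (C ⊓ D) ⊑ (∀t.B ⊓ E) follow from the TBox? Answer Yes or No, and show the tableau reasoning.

No

1. (C ⊓ D) ⊑ (∀t.B ⊓ E)  ⇔  ((C ⊓ D) ⊓ (∃t.¬B ⊔ ¬E)) unsat w.r.t. T
   apply at x₀: C⊑∀t.B
   open: L(x₀) ⊇ {C, D, ¬A, ¬E, ∀s.¬B, …}
2. Hence (C ⊓ D) ⊑ (∀t.B ⊓ E): not entailed.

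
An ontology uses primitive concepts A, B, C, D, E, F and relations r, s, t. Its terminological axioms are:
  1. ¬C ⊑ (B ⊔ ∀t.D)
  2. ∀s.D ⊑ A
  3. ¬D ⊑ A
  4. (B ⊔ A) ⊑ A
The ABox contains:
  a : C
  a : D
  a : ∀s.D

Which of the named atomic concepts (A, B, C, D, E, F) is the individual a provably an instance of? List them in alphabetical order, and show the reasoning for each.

1. a : A?  L(a) = {C, D, ∀s.D} ∪ {¬A}
   clash {A, ¬A} at a — a ∈ A
2. a : B?  L(a) = {C, D, ∀s.D} ∪ {¬B}
   apply at a: ∀s.D⊑A
   open: L(a) ⊇ {A, C, D, ¬B, ∀s.D} — a ∉ B possible
3. a : C?  L(a) = {C, D, ∀s.D} ∪ {¬C}
   clash {C, ¬C} at a — a ∈ C
4. a : D?  L(a) = {C, D, ∀s.D} ∪ {¬D}
   clash {D, ¬D} at a — a ∈ D
5. a : E?  L(a) = {C, D, ∀s.D} ∪ {¬E}
   apply at a: ∀s.D⊑A
   open: L(a) ⊇ {A, C, D, ¬E, ∀s.D} — a ∉ E possible
6. a : F?  L(a) = {C, D, ∀s.D} ∪ {¬F}
   apply at a: ∀s.D⊑A
   open: L(a) ⊇ {A, C, D, ¬F, ∀s.D} — a ∉ F possible
7. Entailed for a: {A, C, D}

{A, C, D}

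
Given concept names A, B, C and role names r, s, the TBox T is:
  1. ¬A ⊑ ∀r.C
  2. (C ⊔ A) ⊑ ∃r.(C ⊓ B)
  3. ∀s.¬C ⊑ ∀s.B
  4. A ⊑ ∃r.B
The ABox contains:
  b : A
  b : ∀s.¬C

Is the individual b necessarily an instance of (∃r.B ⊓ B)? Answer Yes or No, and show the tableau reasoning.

No

1. b : (∃r.B ⊓ B)?  L(b) = {A, ∀s.¬C} ∪ {(∀r.¬B ⊔ ¬B)}
   apply at b: ∀s.¬C⊑∀s.B; A⊑∃r.B
   open: L(b) ⊇ {A, ¬B, ∀s.B, ∀s.¬C, ∃r.(C ⊓ B), …} (+ ∃-successors) — b ∉ (∃r.B ⊓ B) possible
2. Hence b : (∃r.B ⊓ B): not entailed.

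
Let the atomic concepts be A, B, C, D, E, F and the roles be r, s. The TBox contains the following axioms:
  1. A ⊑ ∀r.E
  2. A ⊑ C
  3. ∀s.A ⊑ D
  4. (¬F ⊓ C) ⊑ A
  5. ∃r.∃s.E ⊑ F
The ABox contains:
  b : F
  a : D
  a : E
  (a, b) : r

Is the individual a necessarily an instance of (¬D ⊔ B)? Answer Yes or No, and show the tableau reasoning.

No

1. a : (¬D ⊔ B)?  L(a) = {D, E} ∪ {(D ⊓ ¬B)}
   open: L(a) ⊇ {D, E, F, ¬A, ¬B} — a ∉ (¬D ⊔ B) possible
2. Hence a : (¬D ⊔ B): not entailed.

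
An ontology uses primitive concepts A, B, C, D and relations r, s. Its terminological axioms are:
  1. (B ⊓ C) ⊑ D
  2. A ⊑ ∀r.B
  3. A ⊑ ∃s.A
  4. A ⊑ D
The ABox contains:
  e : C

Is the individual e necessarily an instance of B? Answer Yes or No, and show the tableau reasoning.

No

1. e : B?  L(e) = {C} ∪ {¬B}
   open: L(e) ⊇ {C, ¬A, ¬B} — e ∉ B possible
2. Hence e : B: not entailed.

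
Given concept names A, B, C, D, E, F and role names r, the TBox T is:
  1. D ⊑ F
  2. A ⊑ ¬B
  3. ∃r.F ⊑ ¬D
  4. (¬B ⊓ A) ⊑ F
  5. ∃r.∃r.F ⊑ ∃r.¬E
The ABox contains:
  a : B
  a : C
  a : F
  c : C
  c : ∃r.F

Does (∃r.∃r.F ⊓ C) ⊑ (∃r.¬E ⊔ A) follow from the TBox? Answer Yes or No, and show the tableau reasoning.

Yes

1. (∃r.∃r.F ⊓ C) ⊑ (∃r.¬E ⊔ A)  ⇔  ((∃r.∃r.F ⊓ C) ⊓ (∀r.E ⊓ ¬A)) unsat w.r.t. T
   all branches close; clash {E, ¬E} at an ∃-successor
2. Hence (∃r.∃r.F ⊓ C) ⊑ (∃r.¬E ⊔ A): entailed.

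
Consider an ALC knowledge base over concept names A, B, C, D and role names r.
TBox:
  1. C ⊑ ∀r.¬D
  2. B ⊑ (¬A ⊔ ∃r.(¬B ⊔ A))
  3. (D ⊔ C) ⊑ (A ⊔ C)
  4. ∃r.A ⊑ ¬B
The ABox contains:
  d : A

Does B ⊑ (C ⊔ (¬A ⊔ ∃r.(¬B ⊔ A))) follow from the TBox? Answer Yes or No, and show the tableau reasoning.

Yes

1. B ⊑ (C ⊔ (¬A ⊔ ∃r.(¬B ⊔ A)))  ⇔  (B ⊓ (¬C ⊓ (A ⊓ ∀r.(B ⊓ ¬A)))) unsat w.r.t. T
   all branches close; clash {B, ¬B} at x₀
2. Hence B ⊑ (C ⊔ (¬A ⊔ ∃r.(¬B ⊔ A))): entailed.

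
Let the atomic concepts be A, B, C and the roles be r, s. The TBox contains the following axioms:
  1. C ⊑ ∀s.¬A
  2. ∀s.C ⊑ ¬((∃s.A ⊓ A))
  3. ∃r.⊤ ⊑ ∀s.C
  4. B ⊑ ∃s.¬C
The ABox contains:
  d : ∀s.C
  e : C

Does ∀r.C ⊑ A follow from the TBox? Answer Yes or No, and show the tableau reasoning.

1. ∀r.C ⊑ A  ⇔  (∀r.C ⊓ ¬A) unsat w.r.t. T
   open: L(x₀) ⊇ {¬A, ¬B, ¬C, ∀r.C, ∀r.⊥, …} (+ ∃-successors)
2. Hence ∀r.C ⊑ A: not entailed.

No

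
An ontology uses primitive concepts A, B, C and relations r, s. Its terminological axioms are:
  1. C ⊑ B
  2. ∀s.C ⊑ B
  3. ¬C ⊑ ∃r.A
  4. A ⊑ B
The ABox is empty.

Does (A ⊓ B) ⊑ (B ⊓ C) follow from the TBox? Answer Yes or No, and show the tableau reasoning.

1. (A ⊓ B) ⊑ (B ⊓ C)  ⇔  ((A ⊓ B) ⊓ (¬B ⊔ ¬C)) unsat w.r.t. T
   open: L(x₀) ⊇ {A, B, ¬C, ∃r.A} (+ ∃-successors)
2. Hence (A ⊓ B) ⊑ (B ⊓ C): not entailed.

No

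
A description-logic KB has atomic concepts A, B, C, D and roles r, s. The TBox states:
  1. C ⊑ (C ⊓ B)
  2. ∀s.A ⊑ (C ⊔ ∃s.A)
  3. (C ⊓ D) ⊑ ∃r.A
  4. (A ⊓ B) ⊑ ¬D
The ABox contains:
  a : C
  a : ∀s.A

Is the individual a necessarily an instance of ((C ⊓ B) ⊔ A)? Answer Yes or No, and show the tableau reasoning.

1. a : ((C ⊓ B) ⊔ A)?  L(a) = {C, ∀s.A} ∪ {((¬C ⊔ ¬B) ⊓ ¬A)}
   clash {B, ¬B} at a — a ∈ ((C ⊓ B) ⊔ A)
2. Hence a : ((C ⊓ B) ⊔ A): entailed.

Yes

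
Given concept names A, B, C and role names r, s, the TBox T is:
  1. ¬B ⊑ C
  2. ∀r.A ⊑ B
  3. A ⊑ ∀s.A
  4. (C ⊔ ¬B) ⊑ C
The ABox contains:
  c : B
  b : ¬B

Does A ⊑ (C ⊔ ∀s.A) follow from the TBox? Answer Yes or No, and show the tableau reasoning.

1. A ⊑ (C ⊔ ∀s.A)  ⇔  (A ⊓ (¬C ⊓ ∃s.¬A)) unsat w.r.t. T
   all branches close; clash {C, ¬C} at x₀
2. Hence A ⊑ (C ⊔ ∀s.A): entailed.

Yes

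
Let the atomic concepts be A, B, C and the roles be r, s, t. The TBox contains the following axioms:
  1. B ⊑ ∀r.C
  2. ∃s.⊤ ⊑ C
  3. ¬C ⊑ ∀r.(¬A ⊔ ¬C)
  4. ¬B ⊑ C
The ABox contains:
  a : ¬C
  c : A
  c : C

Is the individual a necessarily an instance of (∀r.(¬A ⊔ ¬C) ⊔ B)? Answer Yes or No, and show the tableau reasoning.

1. a : (∀r.(¬A ⊔ ¬C) ⊔ B)?  L(a) = {¬C} ∪ {(∃r.(A ⊓ C) ⊓ ¬B)}
   clash {C, ¬C} at a — a ∈ (∀r.(¬A ⊔ ¬C) ⊔ B)
2. Hence a : (∀r.(¬A ⊔ ¬C) ⊔ B): entailed.

Yes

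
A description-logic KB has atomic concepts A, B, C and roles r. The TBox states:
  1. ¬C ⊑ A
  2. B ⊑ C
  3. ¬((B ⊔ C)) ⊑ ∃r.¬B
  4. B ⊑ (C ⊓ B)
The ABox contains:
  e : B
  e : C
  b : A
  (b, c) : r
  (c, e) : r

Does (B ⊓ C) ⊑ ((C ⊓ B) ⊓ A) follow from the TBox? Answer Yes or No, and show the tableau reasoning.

No

1. (B ⊓ C) ⊑ ((C ⊓ B) ⊓ A)  ⇔  ((B ⊓ C) ⊓ ((¬C ⊔ ¬B) ⊔ ¬A)) unsat w.r.t. T
   apply at x₀: B⊑(C ⊓ B)
   open: L(x₀) ⊇ {B, C, ¬A}
2. Hence (B ⊓ C) ⊑ ((C ⊓ B) ⊓ A): not entailed.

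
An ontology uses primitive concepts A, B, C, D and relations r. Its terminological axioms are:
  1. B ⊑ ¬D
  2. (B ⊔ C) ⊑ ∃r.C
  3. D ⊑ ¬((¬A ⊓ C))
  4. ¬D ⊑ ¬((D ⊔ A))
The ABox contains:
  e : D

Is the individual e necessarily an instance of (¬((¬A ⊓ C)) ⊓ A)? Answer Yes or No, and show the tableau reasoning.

No

1. e : (¬((¬A ⊓ C)) ⊓ A)?  L(e) = {D} ∪ {((¬A ⊓ C) ⊔ ¬A)}
   apply at e: D⊑¬((¬A ⊓ C))
   open: L(e) ⊇ {D, ¬A, ¬B, ¬C} — e ∉ (¬((¬A ⊓ C)) ⊓ A) possible
2. Hence e : (¬((¬A ⊓ C)) ⊓ A): not entailed.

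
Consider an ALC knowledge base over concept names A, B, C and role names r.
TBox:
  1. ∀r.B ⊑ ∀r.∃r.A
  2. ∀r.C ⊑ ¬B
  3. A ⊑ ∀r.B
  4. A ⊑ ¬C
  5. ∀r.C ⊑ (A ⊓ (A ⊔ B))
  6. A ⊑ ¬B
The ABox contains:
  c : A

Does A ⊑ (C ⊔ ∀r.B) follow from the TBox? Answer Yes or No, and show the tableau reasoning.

1. A ⊑ (C ⊔ ∀r.B)  ⇔  (A ⊓ (¬C ⊓ ∃r.¬B)) unsat w.r.t. T
   all branches close; clash {B, ¬B} at an ∃-successor
2. Hence A ⊑ (C ⊔ ∀r.B): entailed.

Yes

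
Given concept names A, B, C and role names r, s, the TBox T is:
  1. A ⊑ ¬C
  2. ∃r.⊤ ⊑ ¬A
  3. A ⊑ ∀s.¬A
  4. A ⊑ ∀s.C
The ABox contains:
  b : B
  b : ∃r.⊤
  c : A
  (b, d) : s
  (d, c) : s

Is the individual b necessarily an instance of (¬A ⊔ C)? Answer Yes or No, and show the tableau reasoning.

1. b : (¬A ⊔ C)?  L(b) = {B, ∃r.⊤} ∪ {(A ⊓ ¬C)}
   clash {A, ¬A} at b — b ∈ (¬A ⊔ C)
2. Hence b : (¬A ⊔ C): entailed.

Yes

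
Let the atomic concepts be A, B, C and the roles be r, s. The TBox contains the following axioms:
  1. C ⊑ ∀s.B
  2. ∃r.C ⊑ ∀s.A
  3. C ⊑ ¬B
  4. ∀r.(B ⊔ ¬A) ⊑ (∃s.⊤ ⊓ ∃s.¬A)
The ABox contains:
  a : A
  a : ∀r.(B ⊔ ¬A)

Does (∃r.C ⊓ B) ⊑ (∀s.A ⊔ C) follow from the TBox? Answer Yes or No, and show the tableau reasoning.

Yes

1. (∃r.C ⊓ B) ⊑ (∀s.A ⊔ C)  ⇔  ((∃r.C ⊓ B) ⊓ (∃s.¬A ⊓ ¬C)) unsat w.r.t. T
   all branches close; clash {A, ¬A} at an ∃-successor
2. Hence (∃r.C ⊓ B) ⊑ (∀s.A ⊔ C): entailed.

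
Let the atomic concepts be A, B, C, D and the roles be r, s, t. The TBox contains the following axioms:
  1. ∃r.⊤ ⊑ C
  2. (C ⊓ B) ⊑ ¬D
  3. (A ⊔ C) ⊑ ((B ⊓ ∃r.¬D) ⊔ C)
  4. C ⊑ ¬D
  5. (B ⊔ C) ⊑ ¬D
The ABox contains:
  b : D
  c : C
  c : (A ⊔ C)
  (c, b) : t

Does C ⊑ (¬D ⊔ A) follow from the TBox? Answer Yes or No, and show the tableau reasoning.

1. C ⊑ (¬D ⊔ A)  ⇔  (C ⊓ (D ⊓ ¬A)) unsat w.r.t. T
   all branches close; clash {D, ¬D} at x₀
2. Hence C ⊑ (¬D ⊔ A): entailed.

Yes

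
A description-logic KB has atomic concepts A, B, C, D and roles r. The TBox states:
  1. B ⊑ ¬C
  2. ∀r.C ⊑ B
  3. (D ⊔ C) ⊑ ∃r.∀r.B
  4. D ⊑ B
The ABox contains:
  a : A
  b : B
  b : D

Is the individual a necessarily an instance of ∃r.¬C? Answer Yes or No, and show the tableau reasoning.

No

1. a : ∃r.¬C?  L(a) = {A} ∪ {∀r.C}
   apply at a: ∀r.C⊑B
   open: L(a) ⊇ {A, B, ¬C, ¬D, ∀r.C} — a ∉ ∃r.¬C possible
2. Hence a : ∃r.¬C: not entailed.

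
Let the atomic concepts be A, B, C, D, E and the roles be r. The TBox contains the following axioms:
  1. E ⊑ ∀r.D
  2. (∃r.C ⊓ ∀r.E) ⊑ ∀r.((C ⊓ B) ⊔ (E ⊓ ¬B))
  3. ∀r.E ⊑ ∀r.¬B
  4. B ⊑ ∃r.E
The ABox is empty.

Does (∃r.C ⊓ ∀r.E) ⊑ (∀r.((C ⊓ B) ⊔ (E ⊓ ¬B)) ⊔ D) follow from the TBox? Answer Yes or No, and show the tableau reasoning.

Yes

1. (∃r.C ⊓ ∀r.E) ⊑ (∀r.((C ⊓ B) ⊔ (E ⊓ ¬B)) ⊔ D)  ⇔  ((∃r.C ⊓ ∀r.E) ⊓ (∃r.((¬C ⊔ ¬B) ⊓ (¬E ⊔ B)) ⊓ ¬D)) unsat w.r.t. T
   all branches close; clash {B, ¬B} at an ∃-successor
2. Hence (∃r.C ⊓ ∀r.E) ⊑ (∀r.((C ⊓ B) ⊔ (E ⊓ ¬B)) ⊔ D): entailed.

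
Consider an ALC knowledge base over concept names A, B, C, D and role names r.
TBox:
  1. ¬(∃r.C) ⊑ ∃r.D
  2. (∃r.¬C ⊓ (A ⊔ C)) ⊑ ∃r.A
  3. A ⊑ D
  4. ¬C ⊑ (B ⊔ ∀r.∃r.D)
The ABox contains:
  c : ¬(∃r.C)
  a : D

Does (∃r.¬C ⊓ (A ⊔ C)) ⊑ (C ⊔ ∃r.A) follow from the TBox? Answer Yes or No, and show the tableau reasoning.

Yes

1. (∃r.¬C ⊓ (A ⊔ C)) ⊑ (C ⊔ ∃r.A)  ⇔  ((∃r.¬C ⊓ (A ⊔ C)) ⊓ (¬C ⊓ ∀r.¬A)) unsat w.r.t. T
   all branches close; clash {C, ¬C} at x₀
2. Hence (∃r.¬C ⊓ (A ⊔ C)) ⊑ (C ⊔ ∃r.A): entailed.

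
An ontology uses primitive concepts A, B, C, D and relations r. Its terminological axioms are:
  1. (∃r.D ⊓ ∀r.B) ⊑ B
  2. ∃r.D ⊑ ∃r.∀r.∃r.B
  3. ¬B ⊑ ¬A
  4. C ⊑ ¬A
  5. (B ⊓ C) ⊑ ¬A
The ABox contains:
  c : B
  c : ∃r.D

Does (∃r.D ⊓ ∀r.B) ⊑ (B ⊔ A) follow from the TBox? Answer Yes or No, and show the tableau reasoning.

Yes

1. (∃r.D ⊓ ∀r.B) ⊑ (B ⊔ A)  ⇔  ((∃r.D ⊓ ∀r.B) ⊓ (¬B ⊓ ¬A)) unsat w.r.t. T
   all branches close; clash {B, ¬B} at x₀
2. Hence (∃r.D ⊓ ∀r.B) ⊑ (B ⊔ A): entailed.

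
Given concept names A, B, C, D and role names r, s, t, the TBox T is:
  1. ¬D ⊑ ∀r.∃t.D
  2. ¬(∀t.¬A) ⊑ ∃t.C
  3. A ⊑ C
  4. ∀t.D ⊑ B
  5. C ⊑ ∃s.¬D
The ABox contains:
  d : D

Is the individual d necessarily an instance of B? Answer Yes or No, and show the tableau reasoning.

No

1. d : B?  L(d) = {D} ∪ {¬B}
   open: L(d) ⊇ {D, ¬A, ¬B, ¬C, ∀t.¬A, …} (+ ∃-successors) — d ∉ B possible
2. Hence d : B: not entailed.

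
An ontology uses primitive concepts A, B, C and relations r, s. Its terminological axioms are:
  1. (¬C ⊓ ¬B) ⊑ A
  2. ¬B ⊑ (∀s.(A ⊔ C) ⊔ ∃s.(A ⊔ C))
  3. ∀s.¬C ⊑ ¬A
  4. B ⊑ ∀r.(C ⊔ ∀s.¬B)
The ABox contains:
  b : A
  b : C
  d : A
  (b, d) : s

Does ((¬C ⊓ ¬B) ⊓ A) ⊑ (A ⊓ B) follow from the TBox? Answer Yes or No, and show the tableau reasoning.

1. ((¬C ⊓ ¬B) ⊓ A) ⊑ (A ⊓ B)  ⇔  (((¬C ⊓ ¬B) ⊓ A) ⊓ (¬A ⊔ ¬B)) unsat w.r.t. T
   apply at x₀: ¬B⊑(∀s.(A ⊔ C) ⊔ ∃s.(A ⊔ C))
   open: L(x₀) ⊇ {A, ¬B, ¬C, ∀s.(A ⊔ C), ∃s.C} (+ ∃-successors)
2. Hence ((¬C ⊓ ¬B) ⊓ A) ⊑ (A ⊓ B): not entailed.

No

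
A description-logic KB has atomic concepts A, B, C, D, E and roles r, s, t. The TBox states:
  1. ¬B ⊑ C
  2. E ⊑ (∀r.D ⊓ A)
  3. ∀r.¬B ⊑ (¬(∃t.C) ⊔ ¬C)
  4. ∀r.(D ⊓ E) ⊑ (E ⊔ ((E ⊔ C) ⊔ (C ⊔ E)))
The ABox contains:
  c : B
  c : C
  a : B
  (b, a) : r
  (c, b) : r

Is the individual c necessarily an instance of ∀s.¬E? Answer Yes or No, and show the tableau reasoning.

1. c : ∀s.¬E?  L(c) = {B, C} ∪ {∃s.E}
   open: L(c) ⊇ {B, C, ¬E, ∃r.(¬D ⊔ ¬E), ∃r.B, …} (+ ∃-successors) — c ∉ ∀s.¬E possible
2. Hence c : ∀s.¬E: not entailed.

No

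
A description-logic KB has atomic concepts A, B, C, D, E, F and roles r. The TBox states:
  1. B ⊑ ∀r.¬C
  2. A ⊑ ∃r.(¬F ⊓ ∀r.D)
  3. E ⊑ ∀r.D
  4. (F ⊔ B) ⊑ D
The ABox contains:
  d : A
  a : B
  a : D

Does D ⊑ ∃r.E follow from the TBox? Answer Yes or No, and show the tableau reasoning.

1. D ⊑ ∃r.E  ⇔  (D ⊓ ∀r.¬E) unsat w.r.t. T
   open: L(x₀) ⊇ {D, ¬A, ¬B, ¬E, ∀r.¬E}
2. Hence D ⊑ ∃r.E: not entailed.

No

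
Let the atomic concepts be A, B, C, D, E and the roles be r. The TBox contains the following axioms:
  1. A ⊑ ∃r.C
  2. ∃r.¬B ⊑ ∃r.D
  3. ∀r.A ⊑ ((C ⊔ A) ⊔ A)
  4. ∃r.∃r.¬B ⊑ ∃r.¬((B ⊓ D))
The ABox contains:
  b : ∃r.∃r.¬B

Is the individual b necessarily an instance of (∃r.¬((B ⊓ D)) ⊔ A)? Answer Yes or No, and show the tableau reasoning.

1. b : (∃r.¬((B ⊓ D)) ⊔ A)?  L(b) = {∃r.∃r.¬B} ∪ {(∀r.(B ⊓ D) ⊓ ¬A)}
   clash {A, ¬A} at b — b ∈ (∃r.¬((B ⊓ D)) ⊔ A)
2. Hence b : (∃r.¬((B ⊓ D)) ⊔ A): entailed.

Yes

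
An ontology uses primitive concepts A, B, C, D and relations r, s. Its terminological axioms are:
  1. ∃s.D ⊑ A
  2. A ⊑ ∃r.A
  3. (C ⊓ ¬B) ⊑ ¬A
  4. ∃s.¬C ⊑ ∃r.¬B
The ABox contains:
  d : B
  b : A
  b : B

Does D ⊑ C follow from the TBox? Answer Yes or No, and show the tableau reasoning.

1. D ⊑ C  ⇔  (D ⊓ ¬C) unsat w.r.t. T
   open: L(x₀) ⊇ {D, ¬A, ¬C, ∀s.C, ∀s.¬D}
2. Hence D ⊑ C: not entailed.

No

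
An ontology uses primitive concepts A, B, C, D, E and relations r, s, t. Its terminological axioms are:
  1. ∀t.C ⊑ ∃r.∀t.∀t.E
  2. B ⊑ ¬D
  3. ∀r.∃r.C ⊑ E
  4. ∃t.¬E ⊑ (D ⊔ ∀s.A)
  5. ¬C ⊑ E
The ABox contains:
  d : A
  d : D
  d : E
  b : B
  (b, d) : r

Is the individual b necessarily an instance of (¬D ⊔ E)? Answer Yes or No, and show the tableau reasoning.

1. b : (¬D ⊔ E)?  L(b) = {B} ∪ {(D ⊓ ¬E)}
   clash {E, ¬E} at b — b ∈ (¬D ⊔ E)
2. Hence b : (¬D ⊔ E): entailed.

Yes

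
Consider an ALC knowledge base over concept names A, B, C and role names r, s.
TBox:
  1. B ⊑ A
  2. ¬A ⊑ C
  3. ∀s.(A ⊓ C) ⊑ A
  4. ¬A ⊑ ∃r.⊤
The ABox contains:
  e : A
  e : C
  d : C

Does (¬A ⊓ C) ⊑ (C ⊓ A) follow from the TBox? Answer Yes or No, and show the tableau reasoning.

1. (¬A ⊓ C) ⊑ (C ⊓ A)  ⇔  ((¬A ⊓ C) ⊓ (¬C ⊔ ¬A)) unsat w.r.t. T
   apply at x₀: ¬A⊑∃r.⊤
   open: L(x₀) ⊇ {C, ¬A, ¬B, ∃r.⊤, ∃s.(¬A ⊔ ¬C)} (+ ∃-successors)
2. Hence (¬A ⊓ C) ⊑ (C ⊓ A): not entailed.

No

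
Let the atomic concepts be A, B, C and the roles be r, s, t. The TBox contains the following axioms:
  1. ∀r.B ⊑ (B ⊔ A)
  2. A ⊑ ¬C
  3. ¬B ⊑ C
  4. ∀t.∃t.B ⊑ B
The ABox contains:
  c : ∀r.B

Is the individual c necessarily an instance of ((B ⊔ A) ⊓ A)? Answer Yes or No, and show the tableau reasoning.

1. c : ((B ⊔ A) ⊓ A)?  L(c) = {∀r.B} ∪ {((¬B ⊓ ¬A) ⊔ ¬A)}
   apply at c: ∀r.B⊑(B ⊔ A)
   open: L(c) ⊇ {B, ¬A, ∀r.B} — c ∉ ((B ⊔ A) ⊓ A) possible
2. Hence c : ((B ⊔ A) ⊓ A): not entailed.

No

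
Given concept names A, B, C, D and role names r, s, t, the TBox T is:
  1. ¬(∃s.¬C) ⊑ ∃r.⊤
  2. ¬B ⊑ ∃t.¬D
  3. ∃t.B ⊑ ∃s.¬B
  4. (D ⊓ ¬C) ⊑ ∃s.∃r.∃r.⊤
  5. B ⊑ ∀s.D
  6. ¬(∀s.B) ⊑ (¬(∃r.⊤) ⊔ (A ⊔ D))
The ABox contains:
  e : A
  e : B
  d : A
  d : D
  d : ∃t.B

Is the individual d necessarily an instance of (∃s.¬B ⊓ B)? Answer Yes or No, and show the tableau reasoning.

No

1. d : (∃s.¬B ⊓ B)?  L(d) = {A, D, ∃t.B} ∪ {(∀s.B ⊔ ¬B)}
   apply at d: ∃t.B⊑∃s.¬B
   open: L(d) ⊇ {A, C, D, ¬B, ∀r.⊥, …} (+ ∃-successors) — d ∉ (∃s.¬B ⊓ B) possible
2. Hence d : (∃s.¬B ⊓ B): not entailed.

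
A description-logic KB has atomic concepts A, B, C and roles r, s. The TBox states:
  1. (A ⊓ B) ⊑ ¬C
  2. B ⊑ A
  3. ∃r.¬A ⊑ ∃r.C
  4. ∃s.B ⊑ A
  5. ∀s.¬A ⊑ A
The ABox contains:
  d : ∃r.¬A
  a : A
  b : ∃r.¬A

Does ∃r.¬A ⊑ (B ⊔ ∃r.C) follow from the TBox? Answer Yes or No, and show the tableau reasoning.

1. ∃r.¬A ⊑ (B ⊔ ∃r.C)  ⇔  (∃r.¬A ⊓ (¬B ⊓ ∀r.¬C)) unsat w.r.t. T
   all branches close; clash {C, ¬C} at an ∃-successor
2. Hence ∃r.¬A ⊑ (B ⊔ ∃r.C): entailed.

Yes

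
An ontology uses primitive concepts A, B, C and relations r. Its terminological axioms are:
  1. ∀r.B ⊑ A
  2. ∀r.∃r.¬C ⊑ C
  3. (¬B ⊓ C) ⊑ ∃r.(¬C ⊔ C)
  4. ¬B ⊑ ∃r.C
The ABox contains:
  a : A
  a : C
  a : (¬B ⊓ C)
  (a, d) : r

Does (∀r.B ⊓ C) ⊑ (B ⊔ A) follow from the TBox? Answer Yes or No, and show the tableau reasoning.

1. (∀r.B ⊓ C) ⊑ (B ⊔ A)  ⇔  ((∀r.B ⊓ C) ⊓ (¬B ⊓ ¬A)) unsat w.r.t. T
   all branches close; clash {A, ¬A} at x₀
2. Hence (∀r.B ⊓ C) ⊑ (B ⊔ A): entailed.

Yes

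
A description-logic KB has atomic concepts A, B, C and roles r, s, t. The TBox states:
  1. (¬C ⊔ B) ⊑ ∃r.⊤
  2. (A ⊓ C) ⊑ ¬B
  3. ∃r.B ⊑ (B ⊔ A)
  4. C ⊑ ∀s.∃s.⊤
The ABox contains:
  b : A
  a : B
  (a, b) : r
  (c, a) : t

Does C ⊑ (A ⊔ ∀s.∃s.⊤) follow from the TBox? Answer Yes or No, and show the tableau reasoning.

1. C ⊑ (A ⊔ ∀s.∃s.⊤)  ⇔  (C ⊓ (¬A ⊓ ∃s.∀s.⊥)) unsat w.r.t. T
   all branches close; clash {A, ¬A} at x₀
2. Hence C ⊑ (A ⊔ ∀s.∃s.⊤): entailed.

Yes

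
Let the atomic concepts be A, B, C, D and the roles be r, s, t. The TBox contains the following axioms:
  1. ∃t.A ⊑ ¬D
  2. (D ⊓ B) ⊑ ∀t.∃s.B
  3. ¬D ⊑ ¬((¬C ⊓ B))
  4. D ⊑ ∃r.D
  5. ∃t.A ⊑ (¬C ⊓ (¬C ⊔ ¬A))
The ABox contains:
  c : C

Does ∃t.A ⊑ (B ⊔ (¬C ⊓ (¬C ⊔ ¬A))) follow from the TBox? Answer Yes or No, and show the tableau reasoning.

Yes

1. ∃t.A ⊑ (B ⊔ (¬C ⊓ (¬C ⊔ ¬A)))  ⇔  (∃t.A ⊓ (¬B ⊓ (C ⊔ (C ⊓ A)))) unsat w.r.t. T
   all branches close; clash {C, ¬C} at x₀
2. Hence ∃t.A ⊑ (B ⊔ (¬C ⊓ (¬C ⊔ ¬A))): entailed.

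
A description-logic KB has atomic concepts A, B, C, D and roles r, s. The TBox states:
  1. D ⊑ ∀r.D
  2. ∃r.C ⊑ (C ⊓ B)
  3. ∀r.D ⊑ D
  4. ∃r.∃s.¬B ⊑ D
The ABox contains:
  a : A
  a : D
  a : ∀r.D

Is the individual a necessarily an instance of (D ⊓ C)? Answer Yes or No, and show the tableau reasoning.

No

1. a : (D ⊓ C)?  L(a) = {A, D, ∀r.D} ∪ {(¬D ⊔ ¬C)}
   open: L(a) ⊇ {A, D, ¬C, ∀r.D, ∀r.¬C} — a ∉ (D ⊓ C) possible
2. Hence a : (D ⊓ C): not entailed.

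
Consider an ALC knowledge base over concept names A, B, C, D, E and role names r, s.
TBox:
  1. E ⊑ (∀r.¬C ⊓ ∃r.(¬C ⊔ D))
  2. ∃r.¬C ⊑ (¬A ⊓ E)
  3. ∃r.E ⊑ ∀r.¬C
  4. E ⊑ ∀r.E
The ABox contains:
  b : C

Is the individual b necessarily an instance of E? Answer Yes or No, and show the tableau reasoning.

No

1. b : E?  L(b) = {C} ∪ {¬E}
   open: L(b) ⊇ {C, ¬E, ∀r.C, ∀r.¬E} — b ∉ E possible
2. Hence b : E: not entailed.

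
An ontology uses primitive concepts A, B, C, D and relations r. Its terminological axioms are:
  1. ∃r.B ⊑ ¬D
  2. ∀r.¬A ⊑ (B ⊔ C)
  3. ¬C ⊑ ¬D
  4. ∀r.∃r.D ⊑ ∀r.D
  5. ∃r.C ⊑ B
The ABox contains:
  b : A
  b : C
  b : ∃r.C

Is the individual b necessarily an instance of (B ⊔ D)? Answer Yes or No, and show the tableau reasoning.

Yes

1. b : (B ⊔ D)?  L(b) = {A, C, ∃r.C} ∪ {(¬B ⊓ ¬D)}
   clash {B, ¬B} at b — b ∈ (B ⊔ D)
2. Hence b : (B ⊔ D): entailed.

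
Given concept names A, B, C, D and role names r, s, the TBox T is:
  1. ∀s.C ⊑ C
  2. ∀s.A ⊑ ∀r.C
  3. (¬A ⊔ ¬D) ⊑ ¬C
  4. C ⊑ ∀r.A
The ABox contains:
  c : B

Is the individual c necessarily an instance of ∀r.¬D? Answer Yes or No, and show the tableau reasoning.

No

1. c : ∀r.¬D?  L(c) = {B} ∪ {∃r.D}
   open: L(c) ⊇ {A, B, D, ¬C, ∃r.D, …} (+ ∃-successors) — c ∉ ∀r.¬D possible
2. Hence c : ∀r.¬D: not entailed.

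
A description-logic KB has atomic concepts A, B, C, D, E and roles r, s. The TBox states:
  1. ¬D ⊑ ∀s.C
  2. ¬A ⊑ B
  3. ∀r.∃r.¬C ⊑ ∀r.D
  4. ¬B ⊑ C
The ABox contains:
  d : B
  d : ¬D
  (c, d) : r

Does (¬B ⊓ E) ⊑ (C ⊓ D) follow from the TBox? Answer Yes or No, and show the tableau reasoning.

1. (¬B ⊓ E) ⊑ (C ⊓ D)  ⇔  ((¬B ⊓ E) ⊓ (¬C ⊔ ¬D)) unsat w.r.t. T
   apply at x₀: ¬B⊑C
   open: L(x₀) ⊇ {A, C, E, ¬B, ¬D, …} (+ ∃-successors)
2. Hence (¬B ⊓ E) ⊑ (C ⊓ D): not entailed.

No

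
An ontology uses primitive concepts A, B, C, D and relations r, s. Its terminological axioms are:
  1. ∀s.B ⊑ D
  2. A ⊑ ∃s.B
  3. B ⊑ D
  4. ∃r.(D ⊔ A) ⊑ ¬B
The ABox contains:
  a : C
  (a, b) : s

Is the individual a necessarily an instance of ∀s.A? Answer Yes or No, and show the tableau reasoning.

1. a : ∀s.A?  L(a) = {C} ∪ {∃s.¬A}
   open: L(a) ⊇ {C, ¬A, ¬B, ∃s.¬A, ∃s.¬B} (+ ∃-successors) — a ∉ ∀s.A possible
2. Hence a : ∀s.A: not entailed.

No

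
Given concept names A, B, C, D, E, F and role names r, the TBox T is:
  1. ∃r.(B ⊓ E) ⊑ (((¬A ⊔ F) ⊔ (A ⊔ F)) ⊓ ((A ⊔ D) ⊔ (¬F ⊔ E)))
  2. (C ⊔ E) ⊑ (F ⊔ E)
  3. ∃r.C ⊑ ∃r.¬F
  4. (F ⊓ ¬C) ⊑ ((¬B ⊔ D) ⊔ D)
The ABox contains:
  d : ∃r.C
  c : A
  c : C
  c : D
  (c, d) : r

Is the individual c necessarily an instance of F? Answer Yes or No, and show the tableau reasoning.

No

1. c : F?  L(c) = {A, C, D} ∪ {¬F}
   open: L(c) ⊇ {A, C, D, E, ¬F, …} — c ∉ F possible
2. Hence c : F: not entailed.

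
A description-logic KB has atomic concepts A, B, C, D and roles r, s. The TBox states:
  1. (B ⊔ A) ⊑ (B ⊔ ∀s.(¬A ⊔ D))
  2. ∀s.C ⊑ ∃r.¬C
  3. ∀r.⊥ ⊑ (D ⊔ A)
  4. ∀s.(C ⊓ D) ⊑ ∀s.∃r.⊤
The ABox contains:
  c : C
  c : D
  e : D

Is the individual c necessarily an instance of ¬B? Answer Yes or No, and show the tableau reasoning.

No

1. c : ¬B?  L(c) = {C, D} ∪ {B}
   open: L(c) ⊇ {B, C, D, ∃r.⊤, ∃s.(¬C ⊔ ¬D), …} (+ ∃-successors) — c ∉ ¬B possible
2. Hence c : ¬B: not entailed.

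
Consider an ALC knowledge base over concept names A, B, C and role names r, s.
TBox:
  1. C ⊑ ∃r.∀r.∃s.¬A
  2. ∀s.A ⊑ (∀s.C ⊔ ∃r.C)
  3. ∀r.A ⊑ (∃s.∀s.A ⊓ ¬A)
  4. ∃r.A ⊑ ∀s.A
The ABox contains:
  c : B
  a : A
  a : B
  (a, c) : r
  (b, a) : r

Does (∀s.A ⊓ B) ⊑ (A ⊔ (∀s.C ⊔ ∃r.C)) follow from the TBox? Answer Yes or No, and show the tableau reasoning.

1. (∀s.A ⊓ B) ⊑ (A ⊔ (∀s.C ⊔ ∃r.C))  ⇔  ((∀s.A ⊓ B) ⊓ (¬A ⊓ (∃s.¬C ⊓ ∀r.¬C))) unsat w.r.t. T
   all branches close; clash {C, ¬C} at an ∃-successor
2. Hence (∀s.A ⊓ B) ⊑ (A ⊔ (∀s.C ⊔ ∃r.C)): entailed.

Yes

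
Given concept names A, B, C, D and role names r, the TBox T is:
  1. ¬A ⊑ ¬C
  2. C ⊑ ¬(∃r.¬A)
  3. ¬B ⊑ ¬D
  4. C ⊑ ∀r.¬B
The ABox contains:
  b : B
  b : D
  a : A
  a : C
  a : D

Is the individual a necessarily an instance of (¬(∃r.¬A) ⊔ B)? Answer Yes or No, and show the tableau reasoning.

Yes

1. a : (¬(∃r.¬A) ⊔ B)?  L(a) = {A, C, D} ∪ {(∃r.¬A ⊓ ¬B)}
   clash {D, ¬D} at a — a ∈ (¬(∃r.¬A) ⊔ B)
2. Hence a : (¬(∃r.¬A) ⊔ B): entailed.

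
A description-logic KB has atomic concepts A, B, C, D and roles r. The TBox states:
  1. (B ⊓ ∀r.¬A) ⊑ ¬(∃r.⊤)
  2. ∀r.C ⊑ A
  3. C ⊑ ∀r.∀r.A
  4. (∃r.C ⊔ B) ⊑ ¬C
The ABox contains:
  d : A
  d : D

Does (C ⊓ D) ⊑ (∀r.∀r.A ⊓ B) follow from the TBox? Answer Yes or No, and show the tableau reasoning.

1. (C ⊓ D) ⊑ (∀r.∀r.A ⊓ B)  ⇔  ((C ⊓ D) ⊓ (∃r.∃r.¬A ⊔ ¬B)) unsat w.r.t. T
   apply at x₀: C⊑∀r.∀r.A
   open: L(x₀) ⊇ {C, D, ¬B, ∀r.¬C, ∀r.∀r.A, …} (+ ∃-successors)
2. Hence (C ⊓ D) ⊑ (∀r.∀r.A ⊓ B): not entailed.

No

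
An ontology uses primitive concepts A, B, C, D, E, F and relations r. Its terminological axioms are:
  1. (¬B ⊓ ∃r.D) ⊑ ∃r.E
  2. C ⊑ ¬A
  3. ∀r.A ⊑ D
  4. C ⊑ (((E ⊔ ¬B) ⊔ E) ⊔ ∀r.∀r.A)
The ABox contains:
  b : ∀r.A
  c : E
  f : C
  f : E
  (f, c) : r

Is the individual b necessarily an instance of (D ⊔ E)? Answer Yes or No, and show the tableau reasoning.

1. b : (D ⊔ E)?  L(b) = {∀r.A} ∪ {(¬D ⊓ ¬E)}
   clash {D, ¬D} at b — b ∈ (D ⊔ E)
2. Hence b : (D ⊔ E): entailed.

Yes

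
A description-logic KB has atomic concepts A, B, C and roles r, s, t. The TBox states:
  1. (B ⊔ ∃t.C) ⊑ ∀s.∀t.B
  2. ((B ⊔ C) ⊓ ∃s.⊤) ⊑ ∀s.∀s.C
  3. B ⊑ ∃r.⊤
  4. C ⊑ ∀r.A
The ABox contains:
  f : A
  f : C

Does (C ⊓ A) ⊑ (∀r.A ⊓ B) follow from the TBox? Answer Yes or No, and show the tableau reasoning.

1. (C ⊓ A) ⊑ (∀r.A ⊓ B)  ⇔  ((C ⊓ A) ⊓ (∃r.¬A ⊔ ¬B)) unsat w.r.t. T
   apply at x₀: C⊑∀r.A
   open: L(x₀) ⊇ {A, C, ¬B, ∀r.A, ∀s.⊥, …}
2. Hence (C ⊓ A) ⊑ (∀r.A ⊓ B): not entailed.

No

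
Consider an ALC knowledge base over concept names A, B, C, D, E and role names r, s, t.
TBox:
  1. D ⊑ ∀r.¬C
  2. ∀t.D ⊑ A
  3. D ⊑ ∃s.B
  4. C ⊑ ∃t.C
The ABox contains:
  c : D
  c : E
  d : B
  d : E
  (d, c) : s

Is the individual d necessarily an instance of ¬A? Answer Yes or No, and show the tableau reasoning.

No

1. d : ¬A?  L(d) = {B, E} ∪ {A}
   open: L(d) ⊇ {A, B, E, ¬C, ¬D} — d ∉ ¬A possible
2. Hence d : ¬A: not entailed.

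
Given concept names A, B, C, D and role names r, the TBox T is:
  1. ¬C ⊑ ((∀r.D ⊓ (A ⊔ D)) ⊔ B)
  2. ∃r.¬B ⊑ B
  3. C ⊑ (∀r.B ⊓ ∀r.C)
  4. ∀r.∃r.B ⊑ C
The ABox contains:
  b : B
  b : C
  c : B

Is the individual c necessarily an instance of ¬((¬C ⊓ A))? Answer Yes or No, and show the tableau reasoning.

No

1. c : ¬((¬C ⊓ A))?  L(c) = {B} ∪ {(¬C ⊓ A)}
   apply at c: ¬C⊑((∀r.D ⊓ (A ⊔ D)) ⊔ B)
   open: L(c) ⊇ {A, B, ¬C, ∃r.∀r.¬B} (+ ∃-successors) — c ∉ ¬((¬C ⊓ A)) possible
2. Hence c : ¬((¬C ⊓ A)): not entailed.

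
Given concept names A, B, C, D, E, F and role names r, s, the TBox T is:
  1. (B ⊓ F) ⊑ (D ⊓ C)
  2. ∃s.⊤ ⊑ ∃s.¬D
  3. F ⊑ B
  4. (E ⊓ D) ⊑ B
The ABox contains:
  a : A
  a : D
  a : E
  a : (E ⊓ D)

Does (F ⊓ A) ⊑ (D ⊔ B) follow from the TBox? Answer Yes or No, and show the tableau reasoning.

Yes

1. (F ⊓ A) ⊑ (D ⊔ B)  ⇔  ((F ⊓ A) ⊓ (¬D ⊓ ¬B)) unsat w.r.t. T
   all branches close; clash {B, ¬B} at x₀
2. Hence (F ⊓ A) ⊑ (D ⊔ B): entailed.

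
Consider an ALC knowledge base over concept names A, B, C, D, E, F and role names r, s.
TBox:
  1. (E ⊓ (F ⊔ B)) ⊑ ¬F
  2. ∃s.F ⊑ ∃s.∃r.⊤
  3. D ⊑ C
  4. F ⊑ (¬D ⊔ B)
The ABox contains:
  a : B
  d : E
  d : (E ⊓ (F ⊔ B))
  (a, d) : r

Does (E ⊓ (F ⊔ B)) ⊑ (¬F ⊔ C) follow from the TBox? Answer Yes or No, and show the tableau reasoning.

Yes

1. (E ⊓ (F ⊔ B)) ⊑ (¬F ⊔ C)  ⇔  ((E ⊓ (F ⊔ B)) ⊓ (F ⊓ ¬C)) unsat w.r.t. T
   all branches close; clash {C, ¬C} at x₀
2. Hence (E ⊓ (F ⊔ B)) ⊑ (¬F ⊔ C): entailed.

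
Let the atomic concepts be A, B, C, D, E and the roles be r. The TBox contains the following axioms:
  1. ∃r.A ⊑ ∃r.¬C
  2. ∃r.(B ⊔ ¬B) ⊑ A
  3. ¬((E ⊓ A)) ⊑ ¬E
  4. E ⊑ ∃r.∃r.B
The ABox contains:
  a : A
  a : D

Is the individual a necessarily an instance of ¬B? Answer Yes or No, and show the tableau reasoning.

No

1. a : ¬B?  L(a) = {A, D} ∪ {B}
   open: L(a) ⊇ {A, B, D, E, ∃r.¬C, …} (+ ∃-successors) — a ∉ ¬B possible
2. Hence a : ¬B: not entailed.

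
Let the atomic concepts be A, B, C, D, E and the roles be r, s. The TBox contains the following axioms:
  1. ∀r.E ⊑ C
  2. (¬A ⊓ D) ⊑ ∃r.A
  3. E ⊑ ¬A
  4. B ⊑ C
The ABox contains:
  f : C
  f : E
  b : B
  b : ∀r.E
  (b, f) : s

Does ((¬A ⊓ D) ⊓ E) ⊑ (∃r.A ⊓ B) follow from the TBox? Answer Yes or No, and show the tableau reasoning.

No

1. ((¬A ⊓ D) ⊓ E) ⊑ (∃r.A ⊓ B)  ⇔  (((¬A ⊓ D) ⊓ E) ⊓ (∀r.¬A ⊔ ¬B)) unsat w.r.t. T
   apply at x₀: (¬A ⊓ D)⊑∃r.A
   open: L(x₀) ⊇ {D, E, ¬A, ¬B, ∃r.A, …} (+ ∃-successors)
2. Hence ((¬A ⊓ D) ⊓ E) ⊑ (∃r.A ⊓ B): not entailed.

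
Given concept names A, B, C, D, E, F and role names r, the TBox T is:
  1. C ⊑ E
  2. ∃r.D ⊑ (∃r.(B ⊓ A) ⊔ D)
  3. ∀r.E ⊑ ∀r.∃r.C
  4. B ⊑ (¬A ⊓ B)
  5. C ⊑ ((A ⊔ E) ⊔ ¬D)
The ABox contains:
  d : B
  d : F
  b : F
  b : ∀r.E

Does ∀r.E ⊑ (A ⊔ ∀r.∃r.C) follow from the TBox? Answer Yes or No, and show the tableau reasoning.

1. ∀r.E ⊑ (A ⊔ ∀r.∃r.C)  ⇔  (∀r.E ⊓ (¬A ⊓ ∃r.∀r.¬C)) unsat w.r.t. T
   all branches close; clash {D, ¬D} at x₀
2. Hence ∀r.E ⊑ (A ⊔ ∀r.∃r.C): entailed.

Yes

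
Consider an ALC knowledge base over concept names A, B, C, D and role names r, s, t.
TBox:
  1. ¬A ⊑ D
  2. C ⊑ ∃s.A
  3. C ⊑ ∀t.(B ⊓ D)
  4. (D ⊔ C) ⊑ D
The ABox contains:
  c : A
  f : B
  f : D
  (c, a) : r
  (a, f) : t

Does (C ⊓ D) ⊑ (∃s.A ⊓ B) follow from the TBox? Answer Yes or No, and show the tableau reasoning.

No

1. (C ⊓ D) ⊑ (∃s.A ⊓ B)  ⇔  ((C ⊓ D) ⊓ (∀s.¬A ⊔ ¬B)) unsat w.r.t. T
   apply at x₀: C⊑∃s.A; C⊑∀t.(B ⊓ D)
   open: L(x₀) ⊇ {C, D, ¬B, ∀t.(B ⊓ D), ∃s.A} (+ ∃-successors)
2. Hence (C ⊓ D) ⊑ (∃s.A ⊓ B): not entailed.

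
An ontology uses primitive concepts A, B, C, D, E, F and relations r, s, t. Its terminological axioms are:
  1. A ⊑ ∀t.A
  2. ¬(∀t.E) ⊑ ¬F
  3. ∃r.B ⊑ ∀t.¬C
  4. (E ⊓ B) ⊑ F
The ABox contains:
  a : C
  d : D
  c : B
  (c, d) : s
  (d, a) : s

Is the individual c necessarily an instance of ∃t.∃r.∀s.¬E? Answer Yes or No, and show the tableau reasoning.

No

1. c : ∃t.∃r.∀s.¬E?  L(c) = {B} ∪ {∀t.∀r.∃s.E}
   open: L(c) ⊇ {B, ¬A, ¬E, ∀r.¬B, ∀t.E, …} — c ∉ ∃t.∃r.∀s.¬E possible
2. Hence c : ∃t.∃r.∀s.¬E: not entailed.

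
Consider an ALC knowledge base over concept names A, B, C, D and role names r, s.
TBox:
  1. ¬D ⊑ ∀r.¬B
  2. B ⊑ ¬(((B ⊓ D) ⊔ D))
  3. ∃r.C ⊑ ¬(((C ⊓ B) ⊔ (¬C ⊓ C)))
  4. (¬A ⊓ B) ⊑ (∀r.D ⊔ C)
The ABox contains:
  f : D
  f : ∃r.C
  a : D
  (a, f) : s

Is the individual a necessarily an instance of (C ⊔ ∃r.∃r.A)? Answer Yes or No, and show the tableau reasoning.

1. a : (C ⊔ ∃r.∃r.A)?  L(a) = {D} ∪ {(¬C ⊓ ∀r.∀r.¬A)}
   open: L(a) ⊇ {A, D, ¬B, ¬C, ∀r.¬C, …} — a ∉ (C ⊔ ∃r.∃r.A) possible
2. Hence a : (C ⊔ ∃r.∃r.A): not entailed.

No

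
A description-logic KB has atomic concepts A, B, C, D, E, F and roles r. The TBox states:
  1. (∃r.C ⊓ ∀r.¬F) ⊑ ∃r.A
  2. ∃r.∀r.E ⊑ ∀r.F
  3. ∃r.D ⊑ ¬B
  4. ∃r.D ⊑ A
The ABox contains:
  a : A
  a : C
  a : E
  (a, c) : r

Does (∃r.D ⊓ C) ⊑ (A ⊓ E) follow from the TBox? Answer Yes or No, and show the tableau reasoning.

No

1. (∃r.D ⊓ C) ⊑ (A ⊓ E)  ⇔  ((∃r.D ⊓ C) ⊓ (¬A ⊔ ¬E)) unsat w.r.t. T
   apply at x₀: ∃r.D⊑¬B; ∃r.D⊑A
   open: L(x₀) ⊇ {A, C, ¬B, ¬E, ∀r.¬C, …} (+ ∃-successors)
2. Hence (∃r.D ⊓ C) ⊑ (A ⊓ E): not entailed.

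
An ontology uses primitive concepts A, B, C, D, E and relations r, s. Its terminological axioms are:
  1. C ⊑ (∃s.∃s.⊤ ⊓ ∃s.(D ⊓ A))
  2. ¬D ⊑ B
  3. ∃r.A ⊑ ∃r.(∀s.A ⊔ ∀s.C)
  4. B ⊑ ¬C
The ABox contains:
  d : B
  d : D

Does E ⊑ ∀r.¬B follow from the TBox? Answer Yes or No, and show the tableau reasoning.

No

1. E ⊑ ∀r.¬B  ⇔  (E ⊓ ∃r.B) unsat w.r.t. T
   open: L(x₀) ⊇ {D, E, ¬B, ¬C, ∀r.¬A, …} (+ ∃-successors)
2. Hence E ⊑ ∀r.¬B: not entailed.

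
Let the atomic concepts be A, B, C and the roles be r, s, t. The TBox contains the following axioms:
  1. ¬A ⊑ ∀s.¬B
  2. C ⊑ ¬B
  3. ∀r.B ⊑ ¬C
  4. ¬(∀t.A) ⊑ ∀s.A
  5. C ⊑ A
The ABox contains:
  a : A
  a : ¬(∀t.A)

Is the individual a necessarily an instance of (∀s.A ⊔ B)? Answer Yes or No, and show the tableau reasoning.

Yes

1. a : (∀s.A ⊔ B)?  L(a) = {A, ¬(∀t.A)} ∪ {(∃s.¬A ⊓ ¬B)}
   clash {A, ¬A} at an ∃-successor — a ∈ (∀s.A ⊔ B)
2. Hence a : (∀s.A ⊔ B): entailed.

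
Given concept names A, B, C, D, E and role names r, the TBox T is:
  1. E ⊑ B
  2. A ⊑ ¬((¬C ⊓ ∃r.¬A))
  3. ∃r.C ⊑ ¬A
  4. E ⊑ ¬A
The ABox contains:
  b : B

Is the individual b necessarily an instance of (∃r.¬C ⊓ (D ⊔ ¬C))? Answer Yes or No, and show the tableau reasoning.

No

1. b : (∃r.¬C ⊓ (D ⊔ ¬C))?  L(b) = {B} ∪ {(∀r.C ⊔ (¬D ⊓ C))}
   open: L(b) ⊇ {B, ¬A, ¬E, ∀r.C} — b ∉ (∃r.¬C ⊓ (D ⊔ ¬C)) possible
2. Hence b : (∃r.¬C ⊓ (D ⊔ ¬C)): not entailed.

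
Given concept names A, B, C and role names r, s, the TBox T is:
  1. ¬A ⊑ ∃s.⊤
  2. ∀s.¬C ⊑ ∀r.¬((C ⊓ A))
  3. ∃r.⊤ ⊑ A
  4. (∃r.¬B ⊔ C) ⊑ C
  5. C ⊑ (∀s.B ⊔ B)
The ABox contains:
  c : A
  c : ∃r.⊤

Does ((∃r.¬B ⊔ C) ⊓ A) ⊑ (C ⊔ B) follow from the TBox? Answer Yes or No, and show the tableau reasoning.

1. ((∃r.¬B ⊔ C) ⊓ A) ⊑ (C ⊔ B)  ⇔  (((∃r.¬B ⊔ C) ⊓ A) ⊓ (¬C ⊓ ¬B)) unsat w.r.t. T
   all branches close; clash {C, ¬C} at x₀
2. Hence ((∃r.¬B ⊔ C) ⊓ A) ⊑ (C ⊔ B): entailed.

Yes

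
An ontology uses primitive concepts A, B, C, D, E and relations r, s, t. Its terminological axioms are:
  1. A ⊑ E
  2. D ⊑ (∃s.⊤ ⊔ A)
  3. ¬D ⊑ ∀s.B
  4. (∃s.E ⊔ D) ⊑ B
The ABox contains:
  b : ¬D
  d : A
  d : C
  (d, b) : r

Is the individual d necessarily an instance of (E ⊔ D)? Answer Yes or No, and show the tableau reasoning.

1. d : (E ⊔ D)?  L(d) = {A, C} ∪ {(¬E ⊓ ¬D)}
   clash {E, ¬E} at d — d ∈ (E ⊔ D)
2. Hence d : (E ⊔ D): entailed.

Yes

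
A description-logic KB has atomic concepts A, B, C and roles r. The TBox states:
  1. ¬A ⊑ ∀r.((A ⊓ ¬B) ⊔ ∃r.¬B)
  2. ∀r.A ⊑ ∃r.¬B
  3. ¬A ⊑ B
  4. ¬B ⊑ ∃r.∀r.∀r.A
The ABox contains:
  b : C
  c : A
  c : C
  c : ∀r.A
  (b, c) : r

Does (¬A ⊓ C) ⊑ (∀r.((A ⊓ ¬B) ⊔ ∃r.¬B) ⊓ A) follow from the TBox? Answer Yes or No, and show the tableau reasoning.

1. (¬A ⊓ C) ⊑ (∀r.((A ⊓ ¬B) ⊔ ∃r.¬B) ⊓ A)  ⇔  ((¬A ⊓ C) ⊓ (∃r.((¬A ⊔ B) ⊓ ∀r.B) ⊔ ¬A)) unsat w.r.t. T
   apply at x₀: ¬A⊑∀r.((A ⊓ ¬B) ⊔ ∃r.¬B); ¬A⊑B
   open: L(x₀) ⊇ {B, C, ¬A, ∀r.((A ⊓ ¬B) ⊔ ∃r.¬B), ∃r.¬A} (+ ∃-successors)
2. Hence (¬A ⊓ C) ⊑ (∀r.((A ⊓ ¬B) ⊔ ∃r.¬B) ⊓ A): not entailed.

No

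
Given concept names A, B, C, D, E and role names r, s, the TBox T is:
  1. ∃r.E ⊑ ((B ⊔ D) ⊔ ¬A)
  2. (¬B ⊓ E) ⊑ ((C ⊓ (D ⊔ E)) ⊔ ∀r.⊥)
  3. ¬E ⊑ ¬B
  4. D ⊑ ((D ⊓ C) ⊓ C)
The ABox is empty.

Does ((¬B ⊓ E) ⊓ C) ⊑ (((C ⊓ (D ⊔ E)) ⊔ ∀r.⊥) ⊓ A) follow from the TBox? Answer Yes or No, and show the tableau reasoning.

1. ((¬B ⊓ E) ⊓ C) ⊑ (((C ⊓ (D ⊔ E)) ⊔ ∀r.⊥) ⊓ A)  ⇔  (((¬B ⊓ E) ⊓ C) ⊓ (((¬C ⊔ (¬D ⊓ ¬E)) ⊓ ∃r.⊤) ⊔ ¬A)) unsat w.r.t. T
   apply at x₀: (¬B ⊓ E)⊑((C ⊓ (D ⊔ E)) ⊔ ∀r.⊥)
   open: L(x₀) ⊇ {C, E, ¬A, ¬B, ¬D, …}
2. Hence ((¬B ⊓ E) ⊓ C) ⊑ (((C ⊓ (D ⊔ E)) ⊔ ∀r.⊥) ⊓ A): not entailed.

No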